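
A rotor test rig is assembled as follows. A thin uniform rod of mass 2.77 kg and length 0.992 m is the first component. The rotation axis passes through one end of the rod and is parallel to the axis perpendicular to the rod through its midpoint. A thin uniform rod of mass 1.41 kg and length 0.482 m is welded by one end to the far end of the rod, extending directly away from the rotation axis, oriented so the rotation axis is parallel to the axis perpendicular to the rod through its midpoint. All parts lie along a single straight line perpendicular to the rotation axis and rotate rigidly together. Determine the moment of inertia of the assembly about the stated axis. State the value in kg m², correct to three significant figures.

Thin rod: I_cm = (1/12)ML² = (1/12)(2.77)(0.992)² = 0.22715 kg m²; centre at d = 0.496 m, so the parallel axis theorem gives I = 0.22715 + (2.77)(0.496)² = 0.90862 kg m².
Thin rod: I_cm = (1/12)ML² = (1/12)(1.41)(0.482)² = 0.027298 kg m²; centre at d = 0.496 + 0.496 + 0.241 = 1.233 m, so the parallel axis theorem gives I = 0.027298 + (1.41)(1.233)² = 2.1709 kg m².
Total I = 0.90862 + 2.1709 = 3.0795 kg m².

3.08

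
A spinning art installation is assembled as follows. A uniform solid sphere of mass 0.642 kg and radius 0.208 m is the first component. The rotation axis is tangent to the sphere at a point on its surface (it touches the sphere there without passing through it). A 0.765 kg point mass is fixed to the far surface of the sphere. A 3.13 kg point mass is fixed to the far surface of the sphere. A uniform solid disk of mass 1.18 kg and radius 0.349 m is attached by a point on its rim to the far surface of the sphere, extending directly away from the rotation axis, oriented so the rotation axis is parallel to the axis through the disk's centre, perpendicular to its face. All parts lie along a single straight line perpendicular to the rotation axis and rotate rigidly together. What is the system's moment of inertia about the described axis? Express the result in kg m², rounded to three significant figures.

Solid sphere: I_cm = (2/5)MR² = (2/5)(0.642)(0.208)² = 0.01111 kg m²; centre at d = 0.208 m, so the parallel axis theorem gives I = 0.01111 + (0.642)(0.208)² = 0.038886 kg m².
Point mass: I_cm = 0; centre at d = 0.208 + 0.208 = 0.416 m, so the parallel axis theorem gives I = 0 + (0.765)(0.416)² = 0.13239 kg m².
Point mass: I_cm = 0; centre at d = 0.208 + 0.208 = 0.416 m, so the parallel axis theorem gives I = 0 + (3.13)(0.416)² = 0.54167 kg m².
Solid disk: I_cm = (1/2)MR² = (1/2)(1.18)(0.349)² = 0.071863 kg m²; centre at d = 0.208 + 0.208 + 0.349 = 0.765 m, so the parallel axis theorem gives I = 0.071863 + (1.18)(0.765)² = 0.76243 kg m².
Total I = 0.038886 + 0.13239 + 0.54167 + 0.76243 = 1.4754 kg m².

1.48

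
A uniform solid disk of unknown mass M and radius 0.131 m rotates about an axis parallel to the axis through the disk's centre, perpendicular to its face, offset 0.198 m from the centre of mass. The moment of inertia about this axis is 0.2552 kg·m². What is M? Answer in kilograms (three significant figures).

5.34

I = I_cm + Md² = (1/2)MR² + Md² = M·[0.5·(0.131)² + (0.198)²] = M·0.047785.
So M = 0.2552 / 0.047785 = 5.3406 kg.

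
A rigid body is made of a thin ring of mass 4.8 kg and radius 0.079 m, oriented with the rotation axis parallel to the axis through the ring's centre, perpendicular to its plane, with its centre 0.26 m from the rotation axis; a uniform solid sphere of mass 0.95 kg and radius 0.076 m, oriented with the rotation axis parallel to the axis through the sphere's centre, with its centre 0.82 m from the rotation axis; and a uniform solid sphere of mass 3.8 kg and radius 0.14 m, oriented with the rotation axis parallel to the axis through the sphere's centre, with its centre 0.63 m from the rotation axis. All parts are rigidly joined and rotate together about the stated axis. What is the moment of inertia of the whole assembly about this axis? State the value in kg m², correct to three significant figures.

2.53

Thin ring: I_cm = MR² = (4.8)(0.079)² = 0.029957 kg m²; centre at d = 0.26 m, so I = I_cm + Md² gives I = 0.029957 + (4.8)(0.26)² = 0.35444 kg m².
Solid sphere: I_cm = (2/5)MR² = (2/5)(0.95)(0.076)² = 0.0021949 kg m²; centre at d = 0.82 m, so I = I_cm + Md² gives I = 0.0021949 + (0.95)(0.82)² = 0.64097 kg m².
Solid sphere: I_cm = (2/5)MR² = (2/5)(3.8)(0.14)² = 0.029792 kg m²; centre at d = 0.63 m, so I = I_cm + Md² gives I = 0.029792 + (3.8)(0.63)² = 1.538 kg m².
Total I = 0.35444 + 0.64097 + 1.538 = 2.5334 kg m².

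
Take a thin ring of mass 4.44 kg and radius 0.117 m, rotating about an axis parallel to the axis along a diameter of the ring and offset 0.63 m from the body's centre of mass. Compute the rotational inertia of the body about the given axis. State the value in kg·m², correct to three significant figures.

1.79

I_cm = (1/2)MR² = (1/2)(4.44)(0.117)² = 0.03039 kg·m²; centre at d = 0.63 m, so I = I_cm + Md² gives I = 0.03039 + (4.44)(0.63)² = 1.7926 kg·m².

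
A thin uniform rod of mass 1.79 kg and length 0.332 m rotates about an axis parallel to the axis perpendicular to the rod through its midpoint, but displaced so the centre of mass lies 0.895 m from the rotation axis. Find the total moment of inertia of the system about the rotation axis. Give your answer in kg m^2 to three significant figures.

I_cm = (1/12)ML² = (1/12)(1.79)(0.332)² = 0.016442 kg m^2; centre at d = 0.895 m, so the parallel axis theorem gives I = 0.016442 + (1.79)(0.895)² = 1.4503 kg m^2.

1.45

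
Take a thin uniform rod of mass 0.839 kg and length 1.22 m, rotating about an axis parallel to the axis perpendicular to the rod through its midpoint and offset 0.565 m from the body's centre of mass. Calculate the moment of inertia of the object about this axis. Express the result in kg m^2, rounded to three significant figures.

0.372

I_cm = (1/12)ML² = (1/12)(0.839)(1.22)² = 0.10406 kg m^2; centre at d = 0.565 m, so the parallel axis theorem gives I = 0.10406 + (0.839)(0.565)² = 0.37189 kg m^2.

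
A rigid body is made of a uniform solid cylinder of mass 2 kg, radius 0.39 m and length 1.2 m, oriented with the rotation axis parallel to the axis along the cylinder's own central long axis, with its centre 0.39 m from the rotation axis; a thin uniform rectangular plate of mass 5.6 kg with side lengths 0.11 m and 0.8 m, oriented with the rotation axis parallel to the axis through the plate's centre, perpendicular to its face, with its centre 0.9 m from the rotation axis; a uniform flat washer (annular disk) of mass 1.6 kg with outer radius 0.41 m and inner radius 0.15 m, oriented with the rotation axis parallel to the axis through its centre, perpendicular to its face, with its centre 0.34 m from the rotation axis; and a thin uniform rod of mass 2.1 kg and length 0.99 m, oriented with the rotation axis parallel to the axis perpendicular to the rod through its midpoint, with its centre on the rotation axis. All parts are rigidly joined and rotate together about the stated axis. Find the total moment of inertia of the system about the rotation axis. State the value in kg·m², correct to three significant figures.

5.81

Solid cylinder: I_cm = (1/2)MR² = (1/2)(2)(0.39)² = 0.1521 kg·m²; centre at d = 0.39 m, so I = I_cm + Md² gives I = 0.1521 + (2)(0.39)² = 0.4563 kg·m².
Rectangular plate: I_cm = (1/12)M(a²+b²) = (1/12)(5.6)[(0.11)² + (0.8)²] = 0.30431 kg·m²; centre at d = 0.9 m, so I = I_cm + Md² gives I = 0.30431 + (5.6)(0.9)² = 4.8403 kg·m².
Annular disk: I_cm = (1/2)M(R²+r²) = (1/2)(1.6)[(0.41)² + (0.15)²] = 0.15248 kg·m²; centre at d = 0.34 m, so I = I_cm + Md² gives I = 0.15248 + (1.6)(0.34)² = 0.33744 kg·m².
Thin rod: I_cm = (1/12)ML² = (1/12)(2.1)(0.99)² = 0.17152 kg·m²; axis through the centre, so I = 0.17152 kg·m².
Total I = 0.4563 + 4.8403 + 0.33744 + 0.17152 = 5.8056 kg·m².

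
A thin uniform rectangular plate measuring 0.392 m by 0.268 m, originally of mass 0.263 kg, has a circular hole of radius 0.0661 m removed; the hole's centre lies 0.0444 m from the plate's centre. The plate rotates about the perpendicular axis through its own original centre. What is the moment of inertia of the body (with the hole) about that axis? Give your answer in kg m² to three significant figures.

Unpierced body about its centre: I₀ = (1/12)M(a²+b²) = (1/12)(0.263)[(0.392)² + (0.268)²] = 0.0049419 kg m².
The removed disk has mass m = M·πr²/(ab) = (0.263)·π(0.0661)²/(0.392·0.268) = 0.034363 kg (same uniform areal density).
Its moment of inertia about the rotation axis (parallel-axis theorem): I_hole = (1/2)mr² + md² = (1/2)(0.034363)(0.0661)² + (0.034363)(0.0444)² = 0.00014281 kg m².
Treating the hole as negative mass, I = I₀ − I_hole = 0.0049419 − 0.00014281 = 0.0047991 kg m².

0.00480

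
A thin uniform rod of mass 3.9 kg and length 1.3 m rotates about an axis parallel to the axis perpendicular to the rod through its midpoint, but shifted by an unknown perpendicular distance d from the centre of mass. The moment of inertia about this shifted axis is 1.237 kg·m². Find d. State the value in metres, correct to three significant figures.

0.420

About the centre-of-mass axis, I_cm = (1/12)ML² = (1/12)(3.9)(1.3)² = 0.54925 kg·m².
Parallel axis theorem: I = I_cm + Md², so Md² = 1.237 − 0.54925 = 0.68775 kg·m².
d = √(0.68775 / 3.9) = 0.41994 m.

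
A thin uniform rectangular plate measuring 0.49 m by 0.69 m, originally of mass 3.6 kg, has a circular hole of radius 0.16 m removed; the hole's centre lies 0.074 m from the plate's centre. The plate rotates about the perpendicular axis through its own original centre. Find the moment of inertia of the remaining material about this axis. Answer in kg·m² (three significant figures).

0.199

Unpierced body about its centre: I₀ = (1/12)M(a²+b²) = (1/12)(3.6)[(0.49)² + (0.69)²] = 0.21486 kg·m².
The removed disk has mass m = M·πr²/(ab) = (3.6)·π(0.16)²/(0.49·0.69) = 0.85634 kg (same uniform areal density).
Its moment of inertia about the rotation axis (parallel-axis theorem): I_hole = (1/2)mr² + md² = (1/2)(0.85634)(0.16)² + (0.85634)(0.074)² = 0.015651 kg·m².
Treating the hole as negative mass, I = I₀ − I_hole = 0.21486 − 0.015651 = 0.19921 kg·m².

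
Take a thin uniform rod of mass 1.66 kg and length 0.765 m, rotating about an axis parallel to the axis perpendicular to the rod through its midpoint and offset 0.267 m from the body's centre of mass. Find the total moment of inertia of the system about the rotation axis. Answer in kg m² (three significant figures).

0.199

I_cm = (1/12)ML² = (1/12)(1.66)(0.765)² = 0.080956 kg m²; centre at d = 0.267 m, so I = I_cm + Md² gives I = 0.080956 + (1.66)(0.267)² = 0.1993 kg m².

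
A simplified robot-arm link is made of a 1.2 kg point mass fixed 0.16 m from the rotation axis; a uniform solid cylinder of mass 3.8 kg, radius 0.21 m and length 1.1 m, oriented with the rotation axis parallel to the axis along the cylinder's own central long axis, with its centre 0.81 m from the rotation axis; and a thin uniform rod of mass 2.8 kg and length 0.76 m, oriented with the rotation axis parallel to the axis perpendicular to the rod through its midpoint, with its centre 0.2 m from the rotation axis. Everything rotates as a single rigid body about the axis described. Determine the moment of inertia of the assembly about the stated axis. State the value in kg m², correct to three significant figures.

2.85

Point mass: I_cm = 0; centre at d = 0.16 m, so I = I_cm + Md² gives I = 0 + (1.2)(0.16)² = 0.03072 kg m².
Solid cylinder: I_cm = (1/2)MR² = (1/2)(3.8)(0.21)² = 0.08379 kg m²; centre at d = 0.81 m, so I = I_cm + Md² gives I = 0.08379 + (3.8)(0.81)² = 2.577 kg m².
Thin rod: I_cm = (1/12)ML² = (1/12)(2.8)(0.76)² = 0.13477 kg m²; centre at d = 0.2 m, so I = I_cm + Md² gives I = 0.13477 + (2.8)(0.2)² = 0.24677 kg m².
Total I = 0.03072 + 2.577 + 0.24677 = 2.8545 kg m².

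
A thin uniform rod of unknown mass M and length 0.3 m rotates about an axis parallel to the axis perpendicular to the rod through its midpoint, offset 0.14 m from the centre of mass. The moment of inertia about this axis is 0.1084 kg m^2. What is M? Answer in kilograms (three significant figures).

4.00

I = I_cm + Md² = (1/12)ML² + Md² = M·[0.0833333·(0.3)² + (0.14)²] = M·0.0271.
So M = 0.1084 / 0.0271 = 4 kg.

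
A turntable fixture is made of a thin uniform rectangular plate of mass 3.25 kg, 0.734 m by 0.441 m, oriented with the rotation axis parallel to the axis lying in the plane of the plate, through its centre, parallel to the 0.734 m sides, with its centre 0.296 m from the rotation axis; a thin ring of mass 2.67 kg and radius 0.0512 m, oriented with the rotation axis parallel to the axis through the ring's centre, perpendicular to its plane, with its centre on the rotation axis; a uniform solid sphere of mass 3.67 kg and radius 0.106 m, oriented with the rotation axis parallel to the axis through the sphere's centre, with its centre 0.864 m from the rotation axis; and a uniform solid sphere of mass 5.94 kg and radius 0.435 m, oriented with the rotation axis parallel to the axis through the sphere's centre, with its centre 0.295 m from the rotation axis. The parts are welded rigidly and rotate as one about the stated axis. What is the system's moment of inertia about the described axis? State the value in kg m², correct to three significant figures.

4.07

Rectangular plate: I_cm = (1/12)Mb² = (1/12)(3.25)(0.441)² = 0.052672 kg m²; centre at d = 0.296 m, so the parallel axis theorem gives I = 0.052672 + (3.25)(0.296)² = 0.33742 kg m².
Thin ring: I_cm = MR² = (2.67)(0.0512)² = 0.0069992 kg m²; axis through the centre, so I = 0.0069992 kg m².
Solid sphere: I_cm = (2/5)MR² = (2/5)(3.67)(0.106)² = 0.016494 kg m²; centre at d = 0.864 m, so the parallel axis theorem gives I = 0.016494 + (3.67)(0.864)² = 2.7561 kg m².
Solid sphere: I_cm = (2/5)MR² = (2/5)(5.94)(0.435)² = 0.4496 kg m²; centre at d = 0.295 m, so the parallel axis theorem gives I = 0.4496 + (5.94)(0.295)² = 0.96653 kg m².
Total I = 0.33742 + 0.0069992 + 2.7561 + 0.96653 = 4.0671 kg m².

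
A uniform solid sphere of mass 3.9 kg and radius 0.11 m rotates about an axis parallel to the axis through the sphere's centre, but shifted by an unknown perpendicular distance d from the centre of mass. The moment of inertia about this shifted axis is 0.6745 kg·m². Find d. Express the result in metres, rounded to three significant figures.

About the centre-of-mass axis, I_cm = (2/5)MR² = (2/5)(3.9)(0.11)² = 0.018876 kg·m².
Parallel axis theorem: I = I_cm + Md², so Md² = 0.6745 − 0.018876 = 0.65562 kg·m².
d = √(0.65562 / 3.9) = 0.41001 m.

0.410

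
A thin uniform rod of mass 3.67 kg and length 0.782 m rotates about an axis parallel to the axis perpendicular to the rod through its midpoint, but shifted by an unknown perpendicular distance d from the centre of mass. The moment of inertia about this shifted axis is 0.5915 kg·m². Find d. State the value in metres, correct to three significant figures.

About the centre-of-mass axis, I_cm = (1/12)ML² = (1/12)(3.67)(0.782)² = 0.18702 kg·m².
Parallel axis theorem: I = I_cm + Md², so Md² = 0.5915 − 0.18702 = 0.40448 kg·m².
d = √(0.40448 / 3.67) = 0.33198 m.

0.332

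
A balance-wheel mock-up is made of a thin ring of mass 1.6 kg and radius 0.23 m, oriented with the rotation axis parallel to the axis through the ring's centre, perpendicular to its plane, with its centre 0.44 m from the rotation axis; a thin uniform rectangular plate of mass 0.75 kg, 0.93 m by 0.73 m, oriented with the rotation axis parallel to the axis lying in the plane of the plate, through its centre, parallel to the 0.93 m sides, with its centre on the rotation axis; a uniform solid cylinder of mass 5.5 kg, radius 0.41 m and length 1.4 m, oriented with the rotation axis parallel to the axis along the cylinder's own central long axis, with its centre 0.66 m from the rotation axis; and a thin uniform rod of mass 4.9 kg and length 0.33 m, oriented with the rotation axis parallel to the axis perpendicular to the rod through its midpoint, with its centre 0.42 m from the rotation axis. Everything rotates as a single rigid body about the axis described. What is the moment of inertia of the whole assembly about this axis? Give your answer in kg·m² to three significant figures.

4.19

Thin ring: I_cm = MR² = (1.6)(0.23)² = 0.08464 kg·m²; centre at d = 0.44 m, so the parallel axis theorem gives I = 0.08464 + (1.6)(0.44)² = 0.3944 kg·m².
Rectangular plate: I_cm = (1/12)Mb² = (1/12)(0.75)(0.73)² = 0.033306 kg·m²; axis through the centre, so I = 0.033306 kg·m².
Solid cylinder: I_cm = (1/2)MR² = (1/2)(5.5)(0.41)² = 0.46227 kg·m²; centre at d = 0.66 m, so the parallel axis theorem gives I = 0.46227 + (5.5)(0.66)² = 2.8581 kg·m².
Thin rod: I_cm = (1/12)ML² = (1/12)(4.9)(0.33)² = 0.044468 kg·m²; centre at d = 0.42 m, so the parallel axis theorem gives I = 0.044468 + (4.9)(0.42)² = 0.90883 kg·m².
Total I = 0.3944 + 0.033306 + 2.8581 + 0.90883 = 4.1946 kg·m².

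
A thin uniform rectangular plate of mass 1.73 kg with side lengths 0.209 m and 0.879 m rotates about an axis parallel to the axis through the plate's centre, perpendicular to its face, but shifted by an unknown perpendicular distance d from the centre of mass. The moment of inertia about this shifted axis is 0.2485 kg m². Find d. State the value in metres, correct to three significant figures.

0.275

About the centre-of-mass axis, I_cm = (1/12)M(a²+b²) = (1/12)(1.73)[(0.209)² + (0.879)²] = 0.11769 kg m².
Parallel axis theorem: I = I_cm + Md², so Md² = 0.2485 − 0.11769 = 0.13081 kg m².
d = √(0.13081 / 1.73) = 0.27498 m.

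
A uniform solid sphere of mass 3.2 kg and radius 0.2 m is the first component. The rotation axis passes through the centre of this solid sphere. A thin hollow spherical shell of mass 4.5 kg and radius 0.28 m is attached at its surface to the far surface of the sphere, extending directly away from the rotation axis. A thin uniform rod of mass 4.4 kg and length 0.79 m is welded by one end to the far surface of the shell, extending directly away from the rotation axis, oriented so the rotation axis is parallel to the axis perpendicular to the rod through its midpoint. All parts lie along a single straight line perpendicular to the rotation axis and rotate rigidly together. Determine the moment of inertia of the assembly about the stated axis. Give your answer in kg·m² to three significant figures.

7.42

Solid sphere: I_cm = (2/5)MR² = (2/5)(3.2)(0.2)² = 0.0512 kg·m²; axis through the centre, so I = 0.0512 kg·m².
Spherical shell: I_cm = (2/3)MR² = (2/3)(4.5)(0.28)² = 0.2352 kg·m²; centre at d = 0.2 + 0.28 = 0.48 m, so the parallel axis theorem gives I = 0.2352 + (4.5)(0.48)² = 1.272 kg·m².
Thin rod: I_cm = (1/12)ML² = (1/12)(4.4)(0.79)² = 0.22884 kg·m²; centre at d = 0.2 + 0.28 + 0.28 + 0.395 = 1.155 m, so the parallel axis theorem gives I = 0.22884 + (4.4)(1.155)² = 6.0985 kg·m².
Total I = 0.0512 + 1.272 + 6.0985 = 7.4217 kg·m².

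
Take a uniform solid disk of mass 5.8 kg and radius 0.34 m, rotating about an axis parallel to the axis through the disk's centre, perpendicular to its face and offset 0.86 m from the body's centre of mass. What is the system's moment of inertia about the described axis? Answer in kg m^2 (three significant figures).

4.62

I_cm = (1/2)MR² = (1/2)(5.8)(0.34)² = 0.33524 kg m^2; centre at d = 0.86 m, so I = I_cm + Md² gives I = 0.33524 + (5.8)(0.86)² = 4.6249 kg m^2.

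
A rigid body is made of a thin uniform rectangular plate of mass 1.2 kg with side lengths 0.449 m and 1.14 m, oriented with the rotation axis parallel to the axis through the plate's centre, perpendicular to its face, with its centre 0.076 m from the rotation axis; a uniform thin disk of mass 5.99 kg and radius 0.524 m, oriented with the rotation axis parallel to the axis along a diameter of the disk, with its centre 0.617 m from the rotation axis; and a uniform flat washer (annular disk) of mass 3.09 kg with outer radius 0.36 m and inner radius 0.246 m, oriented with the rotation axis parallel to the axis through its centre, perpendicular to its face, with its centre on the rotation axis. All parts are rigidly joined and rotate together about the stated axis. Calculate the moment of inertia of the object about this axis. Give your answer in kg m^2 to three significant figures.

Rectangular plate: I_cm = (1/12)M(a²+b²) = (1/12)(1.2)[(0.449)² + (1.14)²] = 0.15012 kg m^2; centre at d = 0.076 m, so the parallel axis theorem gives I = 0.15012 + (1.2)(0.076)² = 0.15705 kg m^2.
Thin disk: I_cm = (1/4)MR² = (1/4)(5.99)(0.524)² = 0.41118 kg m^2; centre at d = 0.617 m, so the parallel axis theorem gives I = 0.41118 + (5.99)(0.617)² = 2.6915 kg m^2.
Annular disk: I_cm = (1/2)M(R²+r²) = (1/2)(3.09)[(0.36)² + (0.246)²] = 0.29373 kg m^2; axis through the centre, so I = 0.29373 kg m^2.
Total I = 0.15705 + 2.6915 + 0.29373 = 3.1423 kg m^2.

3.14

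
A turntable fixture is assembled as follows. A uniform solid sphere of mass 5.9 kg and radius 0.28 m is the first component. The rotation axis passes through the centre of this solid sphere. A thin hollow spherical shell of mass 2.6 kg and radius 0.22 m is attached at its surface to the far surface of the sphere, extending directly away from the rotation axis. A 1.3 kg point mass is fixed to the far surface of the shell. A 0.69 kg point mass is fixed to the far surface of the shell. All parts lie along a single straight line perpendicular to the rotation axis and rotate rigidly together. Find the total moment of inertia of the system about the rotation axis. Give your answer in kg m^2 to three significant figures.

1.95

Solid sphere: I_cm = (2/5)MR² = (2/5)(5.9)(0.28)² = 0.18502 kg m^2; axis through the centre, so I = 0.18502 kg m^2.
Spherical shell: I_cm = (2/3)MR² = (2/3)(2.6)(0.22)² = 0.083893 kg m^2; centre at d = 0.28 + 0.22 = 0.5 m, so I = I_cm + Md² gives I = 0.083893 + (2.6)(0.5)² = 0.73389 kg m^2.
Point mass: I_cm = 0; centre at d = 0.28 + 0.22 + 0.22 = 0.72 m, so I = I_cm + Md² gives I = 0 + (1.3)(0.72)² = 0.67392 kg m^2.
Point mass: I_cm = 0; centre at d = 0.28 + 0.22 + 0.22 = 0.72 m, so I = I_cm + Md² gives I = 0 + (0.69)(0.72)² = 0.3577 kg m^2.
Total I = 0.18502 + 0.73389 + 0.67392 + 0.3577 = 1.9505 kg m^2.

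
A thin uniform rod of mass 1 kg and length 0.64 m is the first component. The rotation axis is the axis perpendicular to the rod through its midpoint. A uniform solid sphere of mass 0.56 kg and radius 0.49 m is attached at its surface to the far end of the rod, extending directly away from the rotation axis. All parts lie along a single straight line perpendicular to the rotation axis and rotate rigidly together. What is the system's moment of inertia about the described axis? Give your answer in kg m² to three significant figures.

0.455

Thin rod: I_cm = (1/12)ML² = (1/12)(1)(0.64)² = 0.034133 kg m²; axis through the centre, so I = 0.034133 kg m².
Solid sphere: I_cm = (2/5)MR² = (2/5)(0.56)(0.49)² = 0.053782 kg m²; centre at d = 0.32 + 0.49 = 0.81 m, so the parallel axis theorem gives I = 0.053782 + (0.56)(0.81)² = 0.4212 kg m².
Total I = 0.034133 + 0.4212 = 0.45533 kg m².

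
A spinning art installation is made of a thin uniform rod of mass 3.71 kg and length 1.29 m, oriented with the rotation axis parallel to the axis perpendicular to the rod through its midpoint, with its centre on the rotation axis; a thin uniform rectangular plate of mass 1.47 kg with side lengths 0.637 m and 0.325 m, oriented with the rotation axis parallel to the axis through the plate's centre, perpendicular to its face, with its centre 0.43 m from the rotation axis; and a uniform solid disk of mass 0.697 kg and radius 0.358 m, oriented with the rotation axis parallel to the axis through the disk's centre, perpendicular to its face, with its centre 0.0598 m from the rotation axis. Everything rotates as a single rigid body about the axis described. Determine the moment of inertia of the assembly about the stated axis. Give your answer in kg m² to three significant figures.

0.896

Thin rod: I_cm = (1/12)ML² = (1/12)(3.71)(1.29)² = 0.51448 kg m²; axis through the centre, so I = 0.51448 kg m².
Rectangular plate: I_cm = (1/12)M(a²+b²) = (1/12)(1.47)[(0.637)² + (0.325)²] = 0.062646 kg m²; centre at d = 0.43 m, so I = I_cm + Md² gives I = 0.062646 + (1.47)(0.43)² = 0.33445 kg m².
Solid disk: I_cm = (1/2)MR² = (1/2)(0.697)(0.358)² = 0.044665 kg m²; centre at d = 0.0598 m, so I = I_cm + Md² gives I = 0.044665 + (0.697)(0.0598)² = 0.047158 kg m².
Total I = 0.51448 + 0.33445 + 0.047158 = 0.89609 kg m².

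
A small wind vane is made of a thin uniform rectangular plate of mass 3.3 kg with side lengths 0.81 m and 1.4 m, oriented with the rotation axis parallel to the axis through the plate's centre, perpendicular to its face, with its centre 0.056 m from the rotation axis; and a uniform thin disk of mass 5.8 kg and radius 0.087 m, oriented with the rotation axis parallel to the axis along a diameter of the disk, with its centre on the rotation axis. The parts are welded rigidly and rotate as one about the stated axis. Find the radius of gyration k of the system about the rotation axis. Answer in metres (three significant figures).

Rectangular plate: I_cm = (1/12)M(a²+b²) = (1/12)(3.3)[(0.81)² + (1.4)²] = 0.71943 kg m²; centre at d = 0.056 m, so the parallel axis theorem gives I = 0.71943 + (3.3)(0.056)² = 0.72978 kg m².
Thin disk: I_cm = (1/4)MR² = (1/4)(5.8)(0.087)² = 0.010975 kg m²; axis through the centre, so I = 0.010975 kg m².
Total I = 0.74075 kg m²; total mass M = 9.1 kg.
k = √(I/M) = √(0.74075/9.1) = 0.28531 m.

0.285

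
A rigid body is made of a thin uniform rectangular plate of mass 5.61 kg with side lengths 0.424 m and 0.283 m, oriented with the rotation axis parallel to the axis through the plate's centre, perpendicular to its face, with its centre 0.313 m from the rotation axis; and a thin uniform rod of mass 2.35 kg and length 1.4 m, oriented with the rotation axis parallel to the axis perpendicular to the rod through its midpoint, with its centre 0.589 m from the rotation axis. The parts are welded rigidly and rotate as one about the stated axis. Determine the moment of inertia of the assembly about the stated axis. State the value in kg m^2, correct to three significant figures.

Rectangular plate: I_cm = (1/12)M(a²+b²) = (1/12)(5.61)[(0.424)² + (0.283)²] = 0.12149 kg m^2; centre at d = 0.313 m, so I = I_cm + Md² gives I = 0.12149 + (5.61)(0.313)² = 0.67109 kg m^2.
Thin rod: I_cm = (1/12)ML² = (1/12)(2.35)(1.4)² = 0.38383 kg m^2; centre at d = 0.589 m, so I = I_cm + Md² gives I = 0.38383 + (2.35)(0.589)² = 1.1991 kg m^2.
Total I = 0.67109 + 1.1991 = 1.8702 kg m^2.

1.87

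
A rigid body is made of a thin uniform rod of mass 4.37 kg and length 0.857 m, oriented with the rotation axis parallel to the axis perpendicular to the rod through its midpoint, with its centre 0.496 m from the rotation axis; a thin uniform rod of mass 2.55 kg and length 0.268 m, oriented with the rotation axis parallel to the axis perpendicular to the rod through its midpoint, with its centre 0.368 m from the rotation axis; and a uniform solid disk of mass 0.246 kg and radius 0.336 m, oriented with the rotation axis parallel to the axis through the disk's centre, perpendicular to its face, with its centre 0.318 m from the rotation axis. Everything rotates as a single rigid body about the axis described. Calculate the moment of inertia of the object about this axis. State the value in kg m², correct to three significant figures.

Thin rod: I_cm = (1/12)ML² = (1/12)(4.37)(0.857)² = 0.26746 kg m²; centre at d = 0.496 m, so the parallel axis theorem gives I = 0.26746 + (4.37)(0.496)² = 1.3426 kg m².
Thin rod: I_cm = (1/12)ML² = (1/12)(2.55)(0.268)² = 0.015263 kg m²; centre at d = 0.368 m, so the parallel axis theorem gives I = 0.015263 + (2.55)(0.368)² = 0.36059 kg m².
Solid disk: I_cm = (1/2)MR² = (1/2)(0.246)(0.336)² = 0.013886 kg m²; centre at d = 0.318 m, so the parallel axis theorem gives I = 0.013886 + (0.246)(0.318)² = 0.038763 kg m².
Total I = 1.3426 + 0.36059 + 0.038763 = 1.7419 kg m².

1.74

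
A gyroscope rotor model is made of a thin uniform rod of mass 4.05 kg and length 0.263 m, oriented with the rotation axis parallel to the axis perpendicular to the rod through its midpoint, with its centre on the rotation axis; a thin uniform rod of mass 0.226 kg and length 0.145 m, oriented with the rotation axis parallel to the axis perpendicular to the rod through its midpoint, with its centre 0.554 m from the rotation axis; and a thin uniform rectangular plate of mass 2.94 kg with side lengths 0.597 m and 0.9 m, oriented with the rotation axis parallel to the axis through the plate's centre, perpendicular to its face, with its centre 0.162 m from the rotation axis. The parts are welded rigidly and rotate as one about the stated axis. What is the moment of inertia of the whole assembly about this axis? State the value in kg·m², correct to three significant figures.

Thin rod: I_cm = (1/12)ML² = (1/12)(4.05)(0.263)² = 0.023345 kg·m²; axis through the centre, so I = 0.023345 kg·m².
Thin rod: I_cm = (1/12)ML² = (1/12)(0.226)(0.145)² = 0.00039597 kg·m²; centre at d = 0.554 m, so I = I_cm + Md² gives I = 0.00039597 + (0.226)(0.554)² = 0.069759 kg·m².
Rectangular plate: I_cm = (1/12)M(a²+b²) = (1/12)(2.94)[(0.597)² + (0.9)²] = 0.28577 kg·m²; centre at d = 0.162 m, so I = I_cm + Md² gives I = 0.28577 + (2.94)(0.162)² = 0.36293 kg·m².
Total I = 0.023345 + 0.069759 + 0.36293 = 0.45603 kg·m².

0.456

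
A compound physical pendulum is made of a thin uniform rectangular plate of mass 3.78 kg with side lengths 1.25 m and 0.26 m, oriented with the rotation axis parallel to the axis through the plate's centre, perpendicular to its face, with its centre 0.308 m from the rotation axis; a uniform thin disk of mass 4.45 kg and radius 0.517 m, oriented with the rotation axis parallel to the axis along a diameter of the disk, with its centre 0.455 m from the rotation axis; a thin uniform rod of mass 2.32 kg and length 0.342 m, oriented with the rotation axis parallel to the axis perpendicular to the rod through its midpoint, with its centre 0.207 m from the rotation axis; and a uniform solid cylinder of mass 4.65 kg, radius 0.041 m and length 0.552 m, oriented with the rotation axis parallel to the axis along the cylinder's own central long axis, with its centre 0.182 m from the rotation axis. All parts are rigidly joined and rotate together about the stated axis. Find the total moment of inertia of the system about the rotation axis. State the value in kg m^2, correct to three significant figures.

Rectangular plate: I_cm = (1/12)M(a²+b²) = (1/12)(3.78)[(1.25)² + (0.26)²] = 0.51348 kg m^2; centre at d = 0.308 m, so the parallel axis theorem gives I = 0.51348 + (3.78)(0.308)² = 0.87207 kg m^2.
Thin disk: I_cm = (1/4)MR² = (1/4)(4.45)(0.517)² = 0.29736 kg m^2; centre at d = 0.455 m, so the parallel axis theorem gives I = 0.29736 + (4.45)(0.455)² = 1.2186 kg m^2.
Thin rod: I_cm = (1/12)ML² = (1/12)(2.32)(0.342)² = 0.022613 kg m^2; centre at d = 0.207 m, so the parallel axis theorem gives I = 0.022613 + (2.32)(0.207)² = 0.12202 kg m^2.
Solid cylinder: I_cm = (1/2)MR² = (1/2)(4.65)(0.041)² = 0.0039083 kg m^2; centre at d = 0.182 m, so the parallel axis theorem gives I = 0.0039083 + (4.65)(0.182)² = 0.15793 kg m^2.
Total I = 0.87207 + 1.2186 + 0.12202 + 0.15793 = 2.3706 kg m^2.

2.37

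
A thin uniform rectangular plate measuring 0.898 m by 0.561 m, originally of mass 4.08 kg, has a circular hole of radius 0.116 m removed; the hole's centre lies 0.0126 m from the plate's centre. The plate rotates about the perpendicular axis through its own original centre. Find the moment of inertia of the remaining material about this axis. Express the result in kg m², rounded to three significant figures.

0.379

Unpierced body about its centre: I₀ = (1/12)M(a²+b²) = (1/12)(4.08)[(0.898)² + (0.561)²] = 0.38118 kg m².
The removed disk has mass m = M·πr²/(ab) = (4.08)·π(0.116)²/(0.898·0.561) = 0.34236 kg (same uniform areal density).
Its moment of inertia about the rotation axis (parallel-axis theorem): I_hole = (1/2)mr² + md² = (1/2)(0.34236)(0.116)² + (0.34236)(0.0126)² = 0.0023578 kg m².
Treating the hole as negative mass, I = I₀ − I_hole = 0.38118 − 0.0023578 = 0.37882 kg m².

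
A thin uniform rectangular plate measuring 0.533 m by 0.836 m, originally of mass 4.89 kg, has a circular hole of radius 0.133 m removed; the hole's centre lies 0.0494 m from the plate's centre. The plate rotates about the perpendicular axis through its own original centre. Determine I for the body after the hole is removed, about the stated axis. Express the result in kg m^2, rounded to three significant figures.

0.394

Unpierced body about its centre: I₀ = (1/12)M(a²+b²) = (1/12)(4.89)[(0.533)² + (0.836)²] = 0.40057 kg m^2.
The removed disk has mass m = M·πr²/(ab) = (4.89)·π(0.133)²/(0.533·0.836) = 0.60986 kg (same uniform areal density).
Its moment of inertia about the rotation axis (parallel-axis theorem): I_hole = (1/2)mr² + md² = (1/2)(0.60986)(0.133)² + (0.60986)(0.0494)² = 0.0068822 kg m^2.
Treating the hole as negative mass, I = I₀ − I_hole = 0.40057 − 0.0068822 = 0.39368 kg m^2.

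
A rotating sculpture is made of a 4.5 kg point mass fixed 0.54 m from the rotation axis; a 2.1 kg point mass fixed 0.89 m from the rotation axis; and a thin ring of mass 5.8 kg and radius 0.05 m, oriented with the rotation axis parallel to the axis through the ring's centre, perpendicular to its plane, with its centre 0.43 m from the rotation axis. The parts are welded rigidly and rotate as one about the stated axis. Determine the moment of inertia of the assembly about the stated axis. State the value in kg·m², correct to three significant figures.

Point mass: I_cm = 0; centre at d = 0.54 m, so the parallel axis theorem gives I = 0 + (4.5)(0.54)² = 1.3122 kg·m².
Point mass: I_cm = 0; centre at d = 0.89 m, so the parallel axis theorem gives I = 0 + (2.1)(0.89)² = 1.6634 kg·m².
Thin ring: I_cm = MR² = (5.8)(0.05)² = 0.0145 kg·m²; centre at d = 0.43 m, so the parallel axis theorem gives I = 0.0145 + (5.8)(0.43)² = 1.0869 kg·m².
Total I = 1.3122 + 1.6634 + 1.0869 = 4.0625 kg·m².

4.06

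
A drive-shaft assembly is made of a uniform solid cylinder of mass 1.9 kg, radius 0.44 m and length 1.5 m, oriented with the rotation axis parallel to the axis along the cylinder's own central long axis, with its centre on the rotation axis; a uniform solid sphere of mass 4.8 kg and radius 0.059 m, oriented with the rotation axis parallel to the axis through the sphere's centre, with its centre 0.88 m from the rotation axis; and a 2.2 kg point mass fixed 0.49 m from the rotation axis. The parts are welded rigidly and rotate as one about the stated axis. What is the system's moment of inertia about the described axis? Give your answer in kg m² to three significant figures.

Solid cylinder: I_cm = (1/2)MR² = (1/2)(1.9)(0.44)² = 0.18392 kg m²; axis through the centre, so I = 0.18392 kg m².
Solid sphere: I_cm = (2/5)MR² = (2/5)(4.8)(0.059)² = 0.0066835 kg m²; centre at d = 0.88 m, so the parallel axis theorem gives I = 0.0066835 + (4.8)(0.88)² = 3.7238 kg m².
Point mass: I_cm = 0; centre at d = 0.49 m, so the parallel axis theorem gives I = 0 + (2.2)(0.49)² = 0.52822 kg m².
Total I = 0.18392 + 3.7238 + 0.52822 = 4.4359 kg m².

4.44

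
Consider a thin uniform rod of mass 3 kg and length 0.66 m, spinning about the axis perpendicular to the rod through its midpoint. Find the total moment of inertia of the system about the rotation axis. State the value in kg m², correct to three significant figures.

0.109

I_cm = (1/12)ML² = (1/12)(3)(0.66)² = 0.1089 kg m²; axis through the centre, so I = 0.1089 kg m².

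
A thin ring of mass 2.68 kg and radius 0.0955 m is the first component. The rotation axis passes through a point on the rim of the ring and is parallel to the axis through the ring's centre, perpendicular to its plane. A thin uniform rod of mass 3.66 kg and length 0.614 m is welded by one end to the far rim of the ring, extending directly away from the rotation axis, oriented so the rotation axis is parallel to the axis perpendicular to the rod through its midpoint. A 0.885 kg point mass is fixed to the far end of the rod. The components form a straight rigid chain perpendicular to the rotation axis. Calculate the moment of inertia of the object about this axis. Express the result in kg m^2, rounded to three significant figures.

Thin ring: I_cm = MR² = (2.68)(0.0955)² = 0.024442 kg m^2; centre at d = 0.0955 m, so the parallel axis theorem gives I = 0.024442 + (2.68)(0.0955)² = 0.048885 kg m^2.
Thin rod: I_cm = (1/12)ML² = (1/12)(3.66)(0.614)² = 0.11498 kg m^2; centre at d = 0.0955 + 0.0955 + 0.307 = 0.498 m, so the parallel axis theorem gives I = 0.11498 + (3.66)(0.498)² = 1.0227 kg m^2.
Point mass: I_cm = 0; centre at d = 0.0955 + 0.0955 + 0.307 + 0.307 = 0.805 m, so the parallel axis theorem gives I = 0 + (0.885)(0.805)² = 0.5735 kg m^2.
Total I = 0.048885 + 1.0227 + 0.5735 = 1.6451 kg m^2.

1.65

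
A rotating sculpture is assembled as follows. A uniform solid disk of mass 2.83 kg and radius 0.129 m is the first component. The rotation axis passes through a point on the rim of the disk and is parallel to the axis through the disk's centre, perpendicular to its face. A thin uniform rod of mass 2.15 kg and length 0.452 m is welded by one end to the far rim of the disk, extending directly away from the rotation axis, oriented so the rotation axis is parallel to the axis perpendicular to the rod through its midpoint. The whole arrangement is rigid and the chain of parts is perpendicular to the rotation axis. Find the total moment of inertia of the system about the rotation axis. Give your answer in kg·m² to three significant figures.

Solid disk: I_cm = (1/2)MR² = (1/2)(2.83)(0.129)² = 0.023547 kg·m²; centre at d = 0.129 m, so I = I_cm + Md² gives I = 0.023547 + (2.83)(0.129)² = 0.070641 kg·m².
Thin rod: I_cm = (1/12)ML² = (1/12)(2.15)(0.452)² = 0.036604 kg·m²; centre at d = 0.129 + 0.129 + 0.226 = 0.484 m, so I = I_cm + Md² gives I = 0.036604 + (2.15)(0.484)² = 0.54025 kg·m².
Total I = 0.070641 + 0.54025 = 0.6109 kg·m².

0.611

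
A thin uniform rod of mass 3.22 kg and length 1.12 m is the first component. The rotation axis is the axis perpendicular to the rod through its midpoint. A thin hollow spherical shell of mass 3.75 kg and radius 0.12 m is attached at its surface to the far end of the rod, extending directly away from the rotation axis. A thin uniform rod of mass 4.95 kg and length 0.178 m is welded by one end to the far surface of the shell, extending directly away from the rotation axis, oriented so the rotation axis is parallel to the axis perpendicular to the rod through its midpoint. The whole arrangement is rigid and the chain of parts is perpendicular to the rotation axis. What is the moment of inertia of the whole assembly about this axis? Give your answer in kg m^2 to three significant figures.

Thin rod: I_cm = (1/12)ML² = (1/12)(3.22)(1.12)² = 0.3366 kg m^2; axis through the centre, so I = 0.3366 kg m^2.
Spherical shell: I_cm = (2/3)MR² = (2/3)(3.75)(0.12)² = 0.036 kg m^2; centre at d = 0.56 + 0.12 = 0.68 m, so the parallel axis theorem gives I = 0.036 + (3.75)(0.68)² = 1.77 kg m^2.
Thin rod: I_cm = (1/12)ML² = (1/12)(4.95)(0.178)² = 0.01307 kg m^2; centre at d = 0.56 + 0.12 + 0.12 + 0.089 = 0.889 m, so the parallel axis theorem gives I = 0.01307 + (4.95)(0.889)² = 3.9252 kg m^2.
Total I = 0.3366 + 1.77 + 3.9252 = 6.0318 kg m^2.

6.03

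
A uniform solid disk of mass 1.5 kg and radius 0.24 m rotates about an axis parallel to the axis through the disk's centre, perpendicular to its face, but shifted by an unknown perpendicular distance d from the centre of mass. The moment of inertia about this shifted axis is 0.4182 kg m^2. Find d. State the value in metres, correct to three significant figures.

0.500

About the centre-of-mass axis, I_cm = (1/2)MR² = (1/2)(1.5)(0.24)² = 0.0432 kg m^2.
Parallel axis theorem: I = I_cm + Md², so Md² = 0.4182 − 0.0432 = 0.375 kg m^2.
d = √(0.375 / 1.5) = 0.5 m.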